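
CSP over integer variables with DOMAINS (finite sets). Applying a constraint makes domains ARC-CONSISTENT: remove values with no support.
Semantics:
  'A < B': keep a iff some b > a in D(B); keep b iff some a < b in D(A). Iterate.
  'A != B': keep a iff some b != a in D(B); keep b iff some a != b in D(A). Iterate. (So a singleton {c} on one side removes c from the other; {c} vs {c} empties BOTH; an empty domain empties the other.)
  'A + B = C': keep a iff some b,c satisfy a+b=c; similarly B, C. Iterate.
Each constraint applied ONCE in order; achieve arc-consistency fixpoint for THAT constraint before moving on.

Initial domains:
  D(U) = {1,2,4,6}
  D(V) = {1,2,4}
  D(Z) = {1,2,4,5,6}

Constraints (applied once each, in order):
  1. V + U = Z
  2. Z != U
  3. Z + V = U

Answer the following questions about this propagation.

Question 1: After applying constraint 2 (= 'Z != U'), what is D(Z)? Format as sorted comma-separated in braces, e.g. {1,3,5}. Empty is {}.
Answer: {2,4,5,6}

Derivation:
Constraint 1 (V + U = Z) on D(V)={1,2,4} D(U)={1,2,4,6} D(Z)={1,2,4,5,6}: U {1,2,4,6}->{1,2,4}; Z {1,2,4,5,6}->{2,4,5,6}
Constraint 2 (Z != U) on D(Z)={2,4,5,6} D(U)={1,2,4}: no change
So after constraint 2: D(Z) = {2,4,5,6}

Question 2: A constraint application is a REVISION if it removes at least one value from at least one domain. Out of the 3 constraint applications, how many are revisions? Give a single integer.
Answer: 2

Derivation:
Constraint 1 (V + U = Z) on D(V)={1,2,4} D(U)={1,2,4,6} D(Z)={1,2,4,5,6}: U {1,2,4,6}->{1,2,4}; Z {1,2,4,5,6}->{2,4,5,6} => REVISION
Constraint 2 (Z != U) on D(Z)={2,4,5,6} D(U)={1,2,4}: no change => not a revision
Constraint 3 (Z + V = U) on D(Z)={2,4,5,6} D(V)={1,2,4} D(U)={1,2,4}: Z {2,4,5,6}->{2}; V {1,2,4}->{2}; U {1,2,4}->{4} => REVISION
Total revisions = 2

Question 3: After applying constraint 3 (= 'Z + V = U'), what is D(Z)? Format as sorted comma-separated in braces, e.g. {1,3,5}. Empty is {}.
Constraint 1 (V + U = Z) on D(V)={1,2,4} D(U)={1,2,4,6} D(Z)={1,2,4,5,6}: U {1,2,4,6}->{1,2,4}; Z {1,2,4,5,6}->{2,4,5,6}
Constraint 2 (Z != U) on D(Z)={2,4,5,6} D(U)={1,2,4}: no change
Constraint 3 (Z + V = U) on D(Z)={2,4,5,6} D(V)={1,2,4} D(U)={1,2,4}: Z {2,4,5,6}->{2}; V {1,2,4}->{2}; U {1,2,4}->{4}
So after constraint 3: D(Z) = {2}

Answer: {2}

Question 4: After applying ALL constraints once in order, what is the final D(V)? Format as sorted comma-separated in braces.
Answer: {2}

Derivation:
Constraint 1 (V + U = Z) on D(V)={1,2,4} D(U)={1,2,4,6} D(Z)={1,2,4,5,6}: U {1,2,4,6}->{1,2,4}; Z {1,2,4,5,6}->{2,4,5,6}
Constraint 2 (Z != U) on D(Z)={2,4,5,6} D(U)={1,2,4}: no change
Constraint 3 (Z + V = U) on D(Z)={2,4,5,6} D(V)={1,2,4} D(U)={1,2,4}: Z {2,4,5,6}->{2}; V {1,2,4}->{2}; U {1,2,4}->{4}
So after all 3 constraints: D(V) = {2}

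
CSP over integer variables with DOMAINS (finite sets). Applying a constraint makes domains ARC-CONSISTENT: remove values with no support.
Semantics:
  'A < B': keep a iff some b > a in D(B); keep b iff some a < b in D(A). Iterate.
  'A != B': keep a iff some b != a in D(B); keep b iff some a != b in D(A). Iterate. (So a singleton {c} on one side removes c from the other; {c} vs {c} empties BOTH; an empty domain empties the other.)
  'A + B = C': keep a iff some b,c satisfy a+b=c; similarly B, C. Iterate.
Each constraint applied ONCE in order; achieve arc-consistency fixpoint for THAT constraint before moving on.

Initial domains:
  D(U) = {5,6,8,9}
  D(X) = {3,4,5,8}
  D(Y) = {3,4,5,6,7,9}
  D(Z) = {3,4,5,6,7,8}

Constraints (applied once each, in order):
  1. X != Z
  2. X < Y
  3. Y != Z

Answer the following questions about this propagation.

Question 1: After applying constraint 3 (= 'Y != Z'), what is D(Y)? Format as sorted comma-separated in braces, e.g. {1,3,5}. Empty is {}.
Answer: {4,5,6,7,9}

Derivation:
Constraint 1 (X != Z) on D(X)={3,4,5,8} D(Z)={3,4,5,6,7,8}: no change
Constraint 2 (X < Y) on D(X)={3,4,5,8} D(Y)={3,4,5,6,7,9}: Y {3,4,5,6,7,9}->{4,5,6,7,9}
Constraint 3 (Y != Z) on D(Y)={4,5,6,7,9} D(Z)={3,4,5,6,7,8}: no change
So after constraint 3: D(Y) = {4,5,6,7,9}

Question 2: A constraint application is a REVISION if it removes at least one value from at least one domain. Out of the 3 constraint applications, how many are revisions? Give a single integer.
Answer: 1

Derivation:
Constraint 1 (X != Z) on D(X)={3,4,5,8} D(Z)={3,4,5,6,7,8}: no change => not a revision
Constraint 2 (X < Y) on D(X)={3,4,5,8} D(Y)={3,4,5,6,7,9}: Y {3,4,5,6,7,9}->{4,5,6,7,9} => REVISION
Constraint 3 (Y != Z) on D(Y)={4,5,6,7,9} D(Z)={3,4,5,6,7,8}: no change => not a revision
Total revisions = 1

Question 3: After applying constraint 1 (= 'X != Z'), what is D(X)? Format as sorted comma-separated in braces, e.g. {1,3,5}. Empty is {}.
Answer: {3,4,5,8}

Derivation:
Constraint 1 (X != Z) on D(X)={3,4,5,8} D(Z)={3,4,5,6,7,8}: no change
So after constraint 1: D(X) = {3,4,5,8}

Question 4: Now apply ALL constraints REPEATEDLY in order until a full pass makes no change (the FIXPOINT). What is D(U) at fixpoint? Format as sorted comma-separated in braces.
pass 0 (initial): D(U)={5,6,8,9}
pass 1: Y {3,4,5,6,7,9}->{4,5,6,7,9}
pass 2: no change
Fixpoint after 2 passes: D(U) = {5,6,8,9}

Answer: {5,6,8,9}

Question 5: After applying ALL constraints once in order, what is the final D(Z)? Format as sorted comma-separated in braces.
Answer: {3,4,5,6,7,8}

Derivation:
Constraint 1 (X != Z) on D(X)={3,4,5,8} D(Z)={3,4,5,6,7,8}: no change
Constraint 2 (X < Y) on D(X)={3,4,5,8} D(Y)={3,4,5,6,7,9}: Y {3,4,5,6,7,9}->{4,5,6,7,9}
Constraint 3 (Y != Z) on D(Y)={4,5,6,7,9} D(Z)={3,4,5,6,7,8}: no change
So after all 3 constraints: D(Z) = {3,4,5,6,7,8}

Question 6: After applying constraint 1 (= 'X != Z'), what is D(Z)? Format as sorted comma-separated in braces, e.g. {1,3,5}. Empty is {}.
Answer: {3,4,5,6,7,8}

Derivation:
Constraint 1 (X != Z) on D(X)={3,4,5,8} D(Z)={3,4,5,6,7,8}: no change
So after constraint 1: D(Z) = {3,4,5,6,7,8}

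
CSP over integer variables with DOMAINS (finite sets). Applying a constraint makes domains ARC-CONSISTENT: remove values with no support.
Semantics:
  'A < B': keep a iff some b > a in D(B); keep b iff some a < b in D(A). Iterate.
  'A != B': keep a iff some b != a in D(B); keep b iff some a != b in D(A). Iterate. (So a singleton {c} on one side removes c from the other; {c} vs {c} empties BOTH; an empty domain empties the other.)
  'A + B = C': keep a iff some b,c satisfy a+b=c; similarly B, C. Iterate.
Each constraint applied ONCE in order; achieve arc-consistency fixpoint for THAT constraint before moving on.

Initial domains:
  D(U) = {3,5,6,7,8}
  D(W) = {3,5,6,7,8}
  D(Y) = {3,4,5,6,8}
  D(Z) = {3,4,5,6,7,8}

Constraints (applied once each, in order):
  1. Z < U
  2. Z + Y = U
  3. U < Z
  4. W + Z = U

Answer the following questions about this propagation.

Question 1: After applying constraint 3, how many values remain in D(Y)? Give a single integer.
Constraint 1 (Z < U) on D(Z)={3,4,5,6,7,8} D(U)={3,5,6,7,8}: Z {3,4,5,6,7,8}->{3,4,5,6,7}; U {3,5,6,7,8}->{5,6,7,8}
Constraint 2 (Z + Y = U) on D(Z)={3,4,5,6,7} D(Y)={3,4,5,6,8} D(U)={5,6,7,8}: Z {3,4,5,6,7}->{3,4,5}; Y {3,4,5,6,8}->{3,4,5}; U {5,6,7,8}->{6,7,8}
Constraint 3 (U < Z) on D(U)={6,7,8} D(Z)={3,4,5}: U {6,7,8}->{}; Z {3,4,5}->{}
So after constraint 3: D(Y)={3,4,5}, size = 3

Answer: 3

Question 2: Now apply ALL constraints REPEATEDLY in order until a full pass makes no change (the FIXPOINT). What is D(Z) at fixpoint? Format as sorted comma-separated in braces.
Answer: {}

Derivation:
pass 0 (initial): D(Z)={3,4,5,6,7,8}
pass 1: U {3,5,6,7,8}->{}; W {3,5,6,7,8}->{}; Y {3,4,5,6,8}->{3,4,5}; Z {3,4,5,6,7,8}->{}
pass 2: Y {3,4,5}->{}
pass 3: no change
Fixpoint after 3 passes: D(Z) = {}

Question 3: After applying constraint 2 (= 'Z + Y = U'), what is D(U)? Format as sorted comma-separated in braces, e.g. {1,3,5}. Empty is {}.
Answer: {6,7,8}

Derivation:
Constraint 1 (Z < U) on D(Z)={3,4,5,6,7,8} D(U)={3,5,6,7,8}: Z {3,4,5,6,7,8}->{3,4,5,6,7}; U {3,5,6,7,8}->{5,6,7,8}
Constraint 2 (Z + Y = U) on D(Z)={3,4,5,6,7} D(Y)={3,4,5,6,8} D(U)={5,6,7,8}: Z {3,4,5,6,7}->{3,4,5}; Y {3,4,5,6,8}->{3,4,5}; U {5,6,7,8}->{6,7,8}
So after constraint 2: D(U) = {6,7,8}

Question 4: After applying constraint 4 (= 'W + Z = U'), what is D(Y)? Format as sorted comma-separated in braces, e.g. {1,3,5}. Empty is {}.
Answer: {3,4,5}

Derivation:
Constraint 1 (Z < U) on D(Z)={3,4,5,6,7,8} D(U)={3,5,6,7,8}: Z {3,4,5,6,7,8}->{3,4,5,6,7}; U {3,5,6,7,8}->{5,6,7,8}
Constraint 2 (Z + Y = U) on D(Z)={3,4,5,6,7} D(Y)={3,4,5,6,8} D(U)={5,6,7,8}: Z {3,4,5,6,7}->{3,4,5}; Y {3,4,5,6,8}->{3,4,5}; U {5,6,7,8}->{6,7,8}
Constraint 3 (U < Z) on D(U)={6,7,8} D(Z)={3,4,5}: U {6,7,8}->{}; Z {3,4,5}->{}
Constraint 4 (W + Z = U) on D(W)={3,5,6,7,8} D(Z)={} D(U)={}: W {3,5,6,7,8}->{}
So after constraint 4: D(Y) = {3,4,5}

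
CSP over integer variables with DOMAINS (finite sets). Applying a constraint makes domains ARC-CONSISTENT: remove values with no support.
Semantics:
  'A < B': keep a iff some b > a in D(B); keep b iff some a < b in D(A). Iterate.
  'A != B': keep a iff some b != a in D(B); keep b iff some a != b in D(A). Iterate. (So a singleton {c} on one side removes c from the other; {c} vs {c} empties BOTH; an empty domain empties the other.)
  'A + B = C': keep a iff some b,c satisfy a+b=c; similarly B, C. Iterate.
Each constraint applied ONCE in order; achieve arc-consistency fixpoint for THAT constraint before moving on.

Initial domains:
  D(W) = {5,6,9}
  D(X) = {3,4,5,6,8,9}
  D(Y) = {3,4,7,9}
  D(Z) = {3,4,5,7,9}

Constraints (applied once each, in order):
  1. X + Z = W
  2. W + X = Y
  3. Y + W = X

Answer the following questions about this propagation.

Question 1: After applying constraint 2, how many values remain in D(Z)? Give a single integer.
Answer: 3

Derivation:
Constraint 1 (X + Z = W) on D(X)={3,4,5,6,8,9} D(Z)={3,4,5,7,9} D(W)={5,6,9}: X {3,4,5,6,8,9}->{3,4,5,6}; Z {3,4,5,7,9}->{3,4,5}; W {5,6,9}->{6,9}
Constraint 2 (W + X = Y) on D(W)={6,9} D(X)={3,4,5,6} D(Y)={3,4,7,9}: W {6,9}->{6}; X {3,4,5,6}->{3}; Y {3,4,7,9}->{9}
So after constraint 2: D(Z)={3,4,5}, size = 3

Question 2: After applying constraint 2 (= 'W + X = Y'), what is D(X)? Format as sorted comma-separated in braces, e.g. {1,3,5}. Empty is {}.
Constraint 1 (X + Z = W) on D(X)={3,4,5,6,8,9} D(Z)={3,4,5,7,9} D(W)={5,6,9}: X {3,4,5,6,8,9}->{3,4,5,6}; Z {3,4,5,7,9}->{3,4,5}; W {5,6,9}->{6,9}
Constraint 2 (W + X = Y) on D(W)={6,9} D(X)={3,4,5,6} D(Y)={3,4,7,9}: W {6,9}->{6}; X {3,4,5,6}->{3}; Y {3,4,7,9}->{9}
So after constraint 2: D(X) = {3}

Answer: {3}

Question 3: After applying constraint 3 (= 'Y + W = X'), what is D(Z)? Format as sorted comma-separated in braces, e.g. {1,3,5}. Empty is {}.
Answer: {3,4,5}

Derivation:
Constraint 1 (X + Z = W) on D(X)={3,4,5,6,8,9} D(Z)={3,4,5,7,9} D(W)={5,6,9}: X {3,4,5,6,8,9}->{3,4,5,6}; Z {3,4,5,7,9}->{3,4,5}; W {5,6,9}->{6,9}
Constraint 2 (W + X = Y) on D(W)={6,9} D(X)={3,4,5,6} D(Y)={3,4,7,9}: W {6,9}->{6}; X {3,4,5,6}->{3}; Y {3,4,7,9}->{9}
Constraint 3 (Y + W = X) on D(Y)={9} D(W)={6} D(X)={3}: Y {9}->{}; W {6}->{}; X {3}->{}
So after constraint 3: D(Z) = {3,4,5}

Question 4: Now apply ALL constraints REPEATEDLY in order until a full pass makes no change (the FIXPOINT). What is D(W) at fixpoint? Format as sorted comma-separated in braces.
Answer: {}

Derivation:
pass 0 (initial): D(W)={5,6,9}
pass 1: W {5,6,9}->{}; X {3,4,5,6,8,9}->{}; Y {3,4,7,9}->{}; Z {3,4,5,7,9}->{3,4,5}
pass 2: Z {3,4,5}->{}
pass 3: no change
Fixpoint after 3 passes: D(W) = {}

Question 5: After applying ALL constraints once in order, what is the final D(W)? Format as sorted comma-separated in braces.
Constraint 1 (X + Z = W) on D(X)={3,4,5,6,8,9} D(Z)={3,4,5,7,9} D(W)={5,6,9}: X {3,4,5,6,8,9}->{3,4,5,6}; Z {3,4,5,7,9}->{3,4,5}; W {5,6,9}->{6,9}
Constraint 2 (W + X = Y) on D(W)={6,9} D(X)={3,4,5,6} D(Y)={3,4,7,9}: W {6,9}->{6}; X {3,4,5,6}->{3}; Y {3,4,7,9}->{9}
Constraint 3 (Y + W = X) on D(Y)={9} D(W)={6} D(X)={3}: Y {9}->{}; W {6}->{}; X {3}->{}
So after all 3 constraints: D(W) = {}

Answer: {}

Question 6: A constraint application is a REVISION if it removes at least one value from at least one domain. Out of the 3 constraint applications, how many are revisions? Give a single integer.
Constraint 1 (X + Z = W) on D(X)={3,4,5,6,8,9} D(Z)={3,4,5,7,9} D(W)={5,6,9}: X {3,4,5,6,8,9}->{3,4,5,6}; Z {3,4,5,7,9}->{3,4,5}; W {5,6,9}->{6,9} => REVISION
Constraint 2 (W + X = Y) on D(W)={6,9} D(X)={3,4,5,6} D(Y)={3,4,7,9}: W {6,9}->{6}; X {3,4,5,6}->{3}; Y {3,4,7,9}->{9} => REVISION
Constraint 3 (Y + W = X) on D(Y)={9} D(W)={6} D(X)={3}: Y {9}->{}; W {6}->{}; X {3}->{} => REVISION
Total revisions = 3

Answer: 3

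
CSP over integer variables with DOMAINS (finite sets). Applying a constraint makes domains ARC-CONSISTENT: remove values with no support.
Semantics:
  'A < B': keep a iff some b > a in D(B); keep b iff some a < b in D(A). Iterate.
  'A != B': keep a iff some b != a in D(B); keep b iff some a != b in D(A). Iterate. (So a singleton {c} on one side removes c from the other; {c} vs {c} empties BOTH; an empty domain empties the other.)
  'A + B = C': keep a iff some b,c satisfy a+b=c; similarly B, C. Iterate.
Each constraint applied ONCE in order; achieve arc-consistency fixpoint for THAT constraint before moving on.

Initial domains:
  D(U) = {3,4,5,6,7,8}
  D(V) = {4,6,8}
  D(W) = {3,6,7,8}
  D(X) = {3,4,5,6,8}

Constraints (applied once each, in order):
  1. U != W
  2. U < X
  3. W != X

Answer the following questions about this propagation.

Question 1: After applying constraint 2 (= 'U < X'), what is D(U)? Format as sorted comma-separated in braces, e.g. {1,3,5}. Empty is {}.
Constraint 1 (U != W) on D(U)={3,4,5,6,7,8} D(W)={3,6,7,8}: no change
Constraint 2 (U < X) on D(U)={3,4,5,6,7,8} D(X)={3,4,5,6,8}: U {3,4,5,6,7,8}->{3,4,5,6,7}; X {3,4,5,6,8}->{4,5,6,8}
So after constraint 2: D(U) = {3,4,5,6,7}

Answer: {3,4,5,6,7}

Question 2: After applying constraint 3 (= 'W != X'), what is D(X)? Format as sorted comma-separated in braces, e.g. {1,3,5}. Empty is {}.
Constraint 1 (U != W) on D(U)={3,4,5,6,7,8} D(W)={3,6,7,8}: no change
Constraint 2 (U < X) on D(U)={3,4,5,6,7,8} D(X)={3,4,5,6,8}: U {3,4,5,6,7,8}->{3,4,5,6,7}; X {3,4,5,6,8}->{4,5,6,8}
Constraint 3 (W != X) on D(W)={3,6,7,8} D(X)={4,5,6,8}: no change
So after constraint 3: D(X) = {4,5,6,8}

Answer: {4,5,6,8}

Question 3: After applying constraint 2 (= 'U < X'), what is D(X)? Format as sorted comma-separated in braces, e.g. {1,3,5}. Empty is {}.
Answer: {4,5,6,8}

Derivation:
Constraint 1 (U != W) on D(U)={3,4,5,6,7,8} D(W)={3,6,7,8}: no change
Constraint 2 (U < X) on D(U)={3,4,5,6,7,8} D(X)={3,4,5,6,8}: U {3,4,5,6,7,8}->{3,4,5,6,7}; X {3,4,5,6,8}->{4,5,6,8}
So after constraint 2: D(X) = {4,5,6,8}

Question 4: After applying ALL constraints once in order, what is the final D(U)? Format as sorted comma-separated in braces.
Constraint 1 (U != W) on D(U)={3,4,5,6,7,8} D(W)={3,6,7,8}: no change
Constraint 2 (U < X) on D(U)={3,4,5,6,7,8} D(X)={3,4,5,6,8}: U {3,4,5,6,7,8}->{3,4,5,6,7}; X {3,4,5,6,8}->{4,5,6,8}
Constraint 3 (W != X) on D(W)={3,6,7,8} D(X)={4,5,6,8}: no change
So after all 3 constraints: D(U) = {3,4,5,6,7}

Answer: {3,4,5,6,7}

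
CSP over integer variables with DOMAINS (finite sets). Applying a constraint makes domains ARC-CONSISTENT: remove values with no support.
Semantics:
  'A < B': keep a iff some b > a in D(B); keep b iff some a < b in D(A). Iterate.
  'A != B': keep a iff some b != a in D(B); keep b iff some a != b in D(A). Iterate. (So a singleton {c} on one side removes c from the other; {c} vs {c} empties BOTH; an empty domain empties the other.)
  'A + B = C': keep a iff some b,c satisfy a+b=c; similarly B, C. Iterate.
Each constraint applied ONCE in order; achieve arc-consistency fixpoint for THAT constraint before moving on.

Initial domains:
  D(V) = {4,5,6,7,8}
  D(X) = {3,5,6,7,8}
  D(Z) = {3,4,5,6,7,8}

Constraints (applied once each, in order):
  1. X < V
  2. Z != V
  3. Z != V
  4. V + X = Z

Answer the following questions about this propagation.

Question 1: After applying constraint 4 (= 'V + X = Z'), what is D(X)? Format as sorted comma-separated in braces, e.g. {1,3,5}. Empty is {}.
Answer: {3}

Derivation:
Constraint 1 (X < V) on D(X)={3,5,6,7,8} D(V)={4,5,6,7,8}: X {3,5,6,7,8}->{3,5,6,7}
Constraint 2 (Z != V) on D(Z)={3,4,5,6,7,8} D(V)={4,5,6,7,8}: no change
Constraint 3 (Z != V) on D(Z)={3,4,5,6,7,8} D(V)={4,5,6,7,8}: no change
Constraint 4 (V + X = Z) on D(V)={4,5,6,7,8} D(X)={3,5,6,7} D(Z)={3,4,5,6,7,8}: V {4,5,6,7,8}->{4,5}; X {3,5,6,7}->{3}; Z {3,4,5,6,7,8}->{7,8}
So after constraint 4: D(X) = {3}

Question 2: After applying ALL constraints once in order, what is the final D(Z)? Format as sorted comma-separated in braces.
Answer: {7,8}

Derivation:
Constraint 1 (X < V) on D(X)={3,5,6,7,8} D(V)={4,5,6,7,8}: X {3,5,6,7,8}->{3,5,6,7}
Constraint 2 (Z != V) on D(Z)={3,4,5,6,7,8} D(V)={4,5,6,7,8}: no change
Constraint 3 (Z != V) on D(Z)={3,4,5,6,7,8} D(V)={4,5,6,7,8}: no change
Constraint 4 (V + X = Z) on D(V)={4,5,6,7,8} D(X)={3,5,6,7} D(Z)={3,4,5,6,7,8}: V {4,5,6,7,8}->{4,5}; X {3,5,6,7}->{3}; Z {3,4,5,6,7,8}->{7,8}
So after all 4 constraints: D(Z) = {7,8}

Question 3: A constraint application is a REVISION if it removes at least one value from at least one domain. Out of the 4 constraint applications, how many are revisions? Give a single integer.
Constraint 1 (X < V) on D(X)={3,5,6,7,8} D(V)={4,5,6,7,8}: X {3,5,6,7,8}->{3,5,6,7} => REVISION
Constraint 2 (Z != V) on D(Z)={3,4,5,6,7,8} D(V)={4,5,6,7,8}: no change => not a revision
Constraint 3 (Z != V) on D(Z)={3,4,5,6,7,8} D(V)={4,5,6,7,8}: no change => not a revision
Constraint 4 (V + X = Z) on D(V)={4,5,6,7,8} D(X)={3,5,6,7} D(Z)={3,4,5,6,7,8}: V {4,5,6,7,8}->{4,5}; X {3,5,6,7}->{3}; Z {3,4,5,6,7,8}->{7,8} => REVISION
Total revisions = 2

Answer: 2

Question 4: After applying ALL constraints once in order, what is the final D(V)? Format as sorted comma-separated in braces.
Constraint 1 (X < V) on D(X)={3,5,6,7,8} D(V)={4,5,6,7,8}: X {3,5,6,7,8}->{3,5,6,7}
Constraint 2 (Z != V) on D(Z)={3,4,5,6,7,8} D(V)={4,5,6,7,8}: no change
Constraint 3 (Z != V) on D(Z)={3,4,5,6,7,8} D(V)={4,5,6,7,8}: no change
Constraint 4 (V + X = Z) on D(V)={4,5,6,7,8} D(X)={3,5,6,7} D(Z)={3,4,5,6,7,8}: V {4,5,6,7,8}->{4,5}; X {3,5,6,7}->{3}; Z {3,4,5,6,7,8}->{7,8}
So after all 4 constraints: D(V) = {4,5}

Answer: {4,5}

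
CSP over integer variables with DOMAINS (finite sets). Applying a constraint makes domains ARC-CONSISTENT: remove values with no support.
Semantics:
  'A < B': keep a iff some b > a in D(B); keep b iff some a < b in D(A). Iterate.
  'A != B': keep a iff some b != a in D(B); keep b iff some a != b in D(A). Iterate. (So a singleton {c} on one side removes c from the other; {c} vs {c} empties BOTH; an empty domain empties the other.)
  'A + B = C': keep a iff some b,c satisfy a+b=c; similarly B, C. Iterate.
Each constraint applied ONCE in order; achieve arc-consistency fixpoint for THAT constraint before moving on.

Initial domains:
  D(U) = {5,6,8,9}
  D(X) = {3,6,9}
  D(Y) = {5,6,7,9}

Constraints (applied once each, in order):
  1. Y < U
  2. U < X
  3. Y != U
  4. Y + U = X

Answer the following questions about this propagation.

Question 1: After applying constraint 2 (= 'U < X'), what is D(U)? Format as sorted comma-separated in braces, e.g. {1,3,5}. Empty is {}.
Answer: {6,8}

Derivation:
Constraint 1 (Y < U) on D(Y)={5,6,7,9} D(U)={5,6,8,9}: Y {5,6,7,9}->{5,6,7}; U {5,6,8,9}->{6,8,9}
Constraint 2 (U < X) on D(U)={6,8,9} D(X)={3,6,9}: U {6,8,9}->{6,8}; X {3,6,9}->{9}
So after constraint 2: D(U) = {6,8}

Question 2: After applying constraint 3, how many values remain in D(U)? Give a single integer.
Answer: 2

Derivation:
Constraint 1 (Y < U) on D(Y)={5,6,7,9} D(U)={5,6,8,9}: Y {5,6,7,9}->{5,6,7}; U {5,6,8,9}->{6,8,9}
Constraint 2 (U < X) on D(U)={6,8,9} D(X)={3,6,9}: U {6,8,9}->{6,8}; X {3,6,9}->{9}
Constraint 3 (Y != U) on D(Y)={5,6,7} D(U)={6,8}: no change
So after constraint 3: D(U)={6,8}, size = 2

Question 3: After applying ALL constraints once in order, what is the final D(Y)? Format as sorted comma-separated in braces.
Constraint 1 (Y < U) on D(Y)={5,6,7,9} D(U)={5,6,8,9}: Y {5,6,7,9}->{5,6,7}; U {5,6,8,9}->{6,8,9}
Constraint 2 (U < X) on D(U)={6,8,9} D(X)={3,6,9}: U {6,8,9}->{6,8}; X {3,6,9}->{9}
Constraint 3 (Y != U) on D(Y)={5,6,7} D(U)={6,8}: no change
Constraint 4 (Y + U = X) on D(Y)={5,6,7} D(U)={6,8} D(X)={9}: Y {5,6,7}->{}; U {6,8}->{}; X {9}->{}
So after all 4 constraints: D(Y) = {}

Answer: {}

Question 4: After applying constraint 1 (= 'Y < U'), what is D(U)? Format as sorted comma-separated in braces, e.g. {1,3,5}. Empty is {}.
Constraint 1 (Y < U) on D(Y)={5,6,7,9} D(U)={5,6,8,9}: Y {5,6,7,9}->{5,6,7}; U {5,6,8,9}->{6,8,9}
So after constraint 1: D(U) = {6,8,9}

Answer: {6,8,9}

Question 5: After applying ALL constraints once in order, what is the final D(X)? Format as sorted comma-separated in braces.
Answer: {}

Derivation:
Constraint 1 (Y < U) on D(Y)={5,6,7,9} D(U)={5,6,8,9}: Y {5,6,7,9}->{5,6,7}; U {5,6,8,9}->{6,8,9}
Constraint 2 (U < X) on D(U)={6,8,9} D(X)={3,6,9}: U {6,8,9}->{6,8}; X {3,6,9}->{9}
Constraint 3 (Y != U) on D(Y)={5,6,7} D(U)={6,8}: no change
Constraint 4 (Y + U = X) on D(Y)={5,6,7} D(U)={6,8} D(X)={9}: Y {5,6,7}->{}; U {6,8}->{}; X {9}->{}
So after all 4 constraints: D(X) = {}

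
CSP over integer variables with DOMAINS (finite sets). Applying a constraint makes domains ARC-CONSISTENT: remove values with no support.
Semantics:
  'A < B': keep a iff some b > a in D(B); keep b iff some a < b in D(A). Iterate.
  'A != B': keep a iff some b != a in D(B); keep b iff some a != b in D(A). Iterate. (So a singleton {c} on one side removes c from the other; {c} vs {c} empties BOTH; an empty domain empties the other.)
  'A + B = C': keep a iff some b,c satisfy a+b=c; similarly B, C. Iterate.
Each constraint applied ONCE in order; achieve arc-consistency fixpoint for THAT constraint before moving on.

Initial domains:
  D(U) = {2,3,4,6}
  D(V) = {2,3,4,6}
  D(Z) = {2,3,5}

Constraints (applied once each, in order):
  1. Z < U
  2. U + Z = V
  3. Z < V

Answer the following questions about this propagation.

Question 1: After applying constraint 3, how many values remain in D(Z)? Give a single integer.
Constraint 1 (Z < U) on D(Z)={2,3,5} D(U)={2,3,4,6}: U {2,3,4,6}->{3,4,6}
Constraint 2 (U + Z = V) on D(U)={3,4,6} D(Z)={2,3,5} D(V)={2,3,4,6}: U {3,4,6}->{3,4}; Z {2,3,5}->{2,3}; V {2,3,4,6}->{6}
Constraint 3 (Z < V) on D(Z)={2,3} D(V)={6}: no change
So after constraint 3: D(Z)={2,3}, size = 2

Answer: 2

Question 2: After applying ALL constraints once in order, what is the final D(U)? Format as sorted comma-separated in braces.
Answer: {3,4}

Derivation:
Constraint 1 (Z < U) on D(Z)={2,3,5} D(U)={2,3,4,6}: U {2,3,4,6}->{3,4,6}
Constraint 2 (U + Z = V) on D(U)={3,4,6} D(Z)={2,3,5} D(V)={2,3,4,6}: U {3,4,6}->{3,4}; Z {2,3,5}->{2,3}; V {2,3,4,6}->{6}
Constraint 3 (Z < V) on D(Z)={2,3} D(V)={6}: no change
So after all 3 constraints: D(U) = {3,4}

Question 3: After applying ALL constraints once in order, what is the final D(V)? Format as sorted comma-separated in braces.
Answer: {6}

Derivation:
Constraint 1 (Z < U) on D(Z)={2,3,5} D(U)={2,3,4,6}: U {2,3,4,6}->{3,4,6}
Constraint 2 (U + Z = V) on D(U)={3,4,6} D(Z)={2,3,5} D(V)={2,3,4,6}: U {3,4,6}->{3,4}; Z {2,3,5}->{2,3}; V {2,3,4,6}->{6}
Constraint 3 (Z < V) on D(Z)={2,3} D(V)={6}: no change
So after all 3 constraints: D(V) = {6}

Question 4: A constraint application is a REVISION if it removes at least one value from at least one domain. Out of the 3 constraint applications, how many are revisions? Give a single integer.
Answer: 2

Derivation:
Constraint 1 (Z < U) on D(Z)={2,3,5} D(U)={2,3,4,6}: U {2,3,4,6}->{3,4,6} => REVISION
Constraint 2 (U + Z = V) on D(U)={3,4,6} D(Z)={2,3,5} D(V)={2,3,4,6}: U {3,4,6}->{3,4}; Z {2,3,5}->{2,3}; V {2,3,4,6}->{6} => REVISION
Constraint 3 (Z < V) on D(Z)={2,3} D(V)={6}: no change => not a revision
Total revisions = 2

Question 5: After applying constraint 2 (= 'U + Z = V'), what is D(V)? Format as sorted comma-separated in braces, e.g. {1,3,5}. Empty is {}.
Answer: {6}

Derivation:
Constraint 1 (Z < U) on D(Z)={2,3,5} D(U)={2,3,4,6}: U {2,3,4,6}->{3,4,6}
Constraint 2 (U + Z = V) on D(U)={3,4,6} D(Z)={2,3,5} D(V)={2,3,4,6}: U {3,4,6}->{3,4}; Z {2,3,5}->{2,3}; V {2,3,4,6}->{6}
So after constraint 2: D(V) = {6}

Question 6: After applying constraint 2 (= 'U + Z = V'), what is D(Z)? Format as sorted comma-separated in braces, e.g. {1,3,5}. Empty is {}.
Answer: {2,3}

Derivation:
Constraint 1 (Z < U) on D(Z)={2,3,5} D(U)={2,3,4,6}: U {2,3,4,6}->{3,4,6}
Constraint 2 (U + Z = V) on D(U)={3,4,6} D(Z)={2,3,5} D(V)={2,3,4,6}: U {3,4,6}->{3,4}; Z {2,3,5}->{2,3}; V {2,3,4,6}->{6}
So after constraint 2: D(Z) = {2,3}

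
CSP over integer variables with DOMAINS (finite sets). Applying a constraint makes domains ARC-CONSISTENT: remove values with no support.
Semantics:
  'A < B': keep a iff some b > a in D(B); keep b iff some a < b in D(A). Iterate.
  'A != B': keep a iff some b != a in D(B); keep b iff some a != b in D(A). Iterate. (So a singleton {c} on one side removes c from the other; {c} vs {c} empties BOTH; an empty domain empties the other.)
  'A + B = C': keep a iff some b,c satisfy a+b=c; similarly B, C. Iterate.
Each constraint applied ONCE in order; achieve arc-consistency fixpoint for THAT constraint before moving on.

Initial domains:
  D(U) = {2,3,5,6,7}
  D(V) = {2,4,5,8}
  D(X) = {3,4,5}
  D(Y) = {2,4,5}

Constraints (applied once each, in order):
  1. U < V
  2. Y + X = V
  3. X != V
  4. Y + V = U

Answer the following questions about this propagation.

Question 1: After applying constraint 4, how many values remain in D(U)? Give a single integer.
Answer: 1

Derivation:
Constraint 1 (U < V) on D(U)={2,3,5,6,7} D(V)={2,4,5,8}: V {2,4,5,8}->{4,5,8}
Constraint 2 (Y + X = V) on D(Y)={2,4,5} D(X)={3,4,5} D(V)={4,5,8}: X {3,4,5}->{3,4}; V {4,5,8}->{5,8}
Constraint 3 (X != V) on D(X)={3,4} D(V)={5,8}: no change
Constraint 4 (Y + V = U) on D(Y)={2,4,5} D(V)={5,8} D(U)={2,3,5,6,7}: Y {2,4,5}->{2}; V {5,8}->{5}; U {2,3,5,6,7}->{7}
So after constraint 4: D(U)={7}, size = 1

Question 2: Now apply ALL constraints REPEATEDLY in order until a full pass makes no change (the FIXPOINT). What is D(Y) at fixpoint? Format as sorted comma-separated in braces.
Answer: {}

Derivation:
pass 0 (initial): D(Y)={2,4,5}
pass 1: U {2,3,5,6,7}->{7}; V {2,4,5,8}->{5}; X {3,4,5}->{3,4}; Y {2,4,5}->{2}
pass 2: U {7}->{}; V {5}->{}; X {3,4}->{}; Y {2}->{}
pass 3: no change
Fixpoint after 3 passes: D(Y) = {}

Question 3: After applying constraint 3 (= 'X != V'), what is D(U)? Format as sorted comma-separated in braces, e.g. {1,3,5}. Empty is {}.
Constraint 1 (U < V) on D(U)={2,3,5,6,7} D(V)={2,4,5,8}: V {2,4,5,8}->{4,5,8}
Constraint 2 (Y + X = V) on D(Y)={2,4,5} D(X)={3,4,5} D(V)={4,5,8}: X {3,4,5}->{3,4}; V {4,5,8}->{5,8}
Constraint 3 (X != V) on D(X)={3,4} D(V)={5,8}: no change
So after constraint 3: D(U) = {2,3,5,6,7}

Answer: {2,3,5,6,7}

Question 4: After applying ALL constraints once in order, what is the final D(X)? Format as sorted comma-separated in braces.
Answer: {3,4}

Derivation:
Constraint 1 (U < V) on D(U)={2,3,5,6,7} D(V)={2,4,5,8}: V {2,4,5,8}->{4,5,8}
Constraint 2 (Y + X = V) on D(Y)={2,4,5} D(X)={3,4,5} D(V)={4,5,8}: X {3,4,5}->{3,4}; V {4,5,8}->{5,8}
Constraint 3 (X != V) on D(X)={3,4} D(V)={5,8}: no change
Constraint 4 (Y + V = U) on D(Y)={2,4,5} D(V)={5,8} D(U)={2,3,5,6,7}: Y {2,4,5}->{2}; V {5,8}->{5}; U {2,3,5,6,7}->{7}
So after all 4 constraints: D(X) = {3,4}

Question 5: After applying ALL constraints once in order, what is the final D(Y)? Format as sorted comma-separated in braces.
Answer: {2}

Derivation:
Constraint 1 (U < V) on D(U)={2,3,5,6,7} D(V)={2,4,5,8}: V {2,4,5,8}->{4,5,8}
Constraint 2 (Y + X = V) on D(Y)={2,4,5} D(X)={3,4,5} D(V)={4,5,8}: X {3,4,5}->{3,4}; V {4,5,8}->{5,8}
Constraint 3 (X != V) on D(X)={3,4} D(V)={5,8}: no change
Constraint 4 (Y + V = U) on D(Y)={2,4,5} D(V)={5,8} D(U)={2,3,5,6,7}: Y {2,4,5}->{2}; V {5,8}->{5}; U {2,3,5,6,7}->{7}
So after all 4 constraints: D(Y) = {2}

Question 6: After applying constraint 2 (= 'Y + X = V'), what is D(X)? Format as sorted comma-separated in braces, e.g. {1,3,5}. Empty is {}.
Constraint 1 (U < V) on D(U)={2,3,5,6,7} D(V)={2,4,5,8}: V {2,4,5,8}->{4,5,8}
Constraint 2 (Y + X = V) on D(Y)={2,4,5} D(X)={3,4,5} D(V)={4,5,8}: X {3,4,5}->{3,4}; V {4,5,8}->{5,8}
So after constraint 2: D(X) = {3,4}

Answer: {3,4}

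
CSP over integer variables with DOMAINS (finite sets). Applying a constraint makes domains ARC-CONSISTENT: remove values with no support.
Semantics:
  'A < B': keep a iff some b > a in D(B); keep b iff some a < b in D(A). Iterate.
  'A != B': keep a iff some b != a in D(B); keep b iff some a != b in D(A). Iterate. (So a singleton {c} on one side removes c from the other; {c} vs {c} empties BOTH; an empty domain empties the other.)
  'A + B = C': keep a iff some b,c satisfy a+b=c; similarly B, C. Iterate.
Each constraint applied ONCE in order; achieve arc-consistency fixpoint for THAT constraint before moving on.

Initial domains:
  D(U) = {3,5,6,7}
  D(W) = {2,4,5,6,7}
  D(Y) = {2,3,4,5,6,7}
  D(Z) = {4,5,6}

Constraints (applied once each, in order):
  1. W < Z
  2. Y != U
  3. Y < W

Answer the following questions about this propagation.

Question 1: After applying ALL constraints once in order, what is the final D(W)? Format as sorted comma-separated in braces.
Constraint 1 (W < Z) on D(W)={2,4,5,6,7} D(Z)={4,5,6}: W {2,4,5,6,7}->{2,4,5}
Constraint 2 (Y != U) on D(Y)={2,3,4,5,6,7} D(U)={3,5,6,7}: no change
Constraint 3 (Y < W) on D(Y)={2,3,4,5,6,7} D(W)={2,4,5}: Y {2,3,4,5,6,7}->{2,3,4}; W {2,4,5}->{4,5}
So after all 3 constraints: D(W) = {4,5}

Answer: {4,5}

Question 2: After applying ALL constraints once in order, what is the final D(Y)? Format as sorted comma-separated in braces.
Answer: {2,3,4}

Derivation:
Constraint 1 (W < Z) on D(W)={2,4,5,6,7} D(Z)={4,5,6}: W {2,4,5,6,7}->{2,4,5}
Constraint 2 (Y != U) on D(Y)={2,3,4,5,6,7} D(U)={3,5,6,7}: no change
Constraint 3 (Y < W) on D(Y)={2,3,4,5,6,7} D(W)={2,4,5}: Y {2,3,4,5,6,7}->{2,3,4}; W {2,4,5}->{4,5}
So after all 3 constraints: D(Y) = {2,3,4}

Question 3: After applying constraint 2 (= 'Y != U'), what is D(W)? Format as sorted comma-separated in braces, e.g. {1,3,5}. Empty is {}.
Answer: {2,4,5}

Derivation:
Constraint 1 (W < Z) on D(W)={2,4,5,6,7} D(Z)={4,5,6}: W {2,4,5,6,7}->{2,4,5}
Constraint 2 (Y != U) on D(Y)={2,3,4,5,6,7} D(U)={3,5,6,7}: no change
So after constraint 2: D(W) = {2,4,5}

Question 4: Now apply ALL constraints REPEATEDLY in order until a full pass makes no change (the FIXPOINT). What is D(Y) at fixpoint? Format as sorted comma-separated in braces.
Answer: {2,3,4}

Derivation:
pass 0 (initial): D(Y)={2,3,4,5,6,7}
pass 1: W {2,4,5,6,7}->{4,5}; Y {2,3,4,5,6,7}->{2,3,4}
pass 2: Z {4,5,6}->{5,6}
pass 3: no change
Fixpoint after 3 passes: D(Y) = {2,3,4}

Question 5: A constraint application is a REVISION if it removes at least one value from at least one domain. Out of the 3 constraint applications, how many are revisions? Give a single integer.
Constraint 1 (W < Z) on D(W)={2,4,5,6,7} D(Z)={4,5,6}: W {2,4,5,6,7}->{2,4,5} => REVISION
Constraint 2 (Y != U) on D(Y)={2,3,4,5,6,7} D(U)={3,5,6,7}: no change => not a revision
Constraint 3 (Y < W) on D(Y)={2,3,4,5,6,7} D(W)={2,4,5}: Y {2,3,4,5,6,7}->{2,3,4}; W {2,4,5}->{4,5} => REVISION
Total revisions = 2

Answer: 2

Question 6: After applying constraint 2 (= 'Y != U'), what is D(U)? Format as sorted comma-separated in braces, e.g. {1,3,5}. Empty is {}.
Constraint 1 (W < Z) on D(W)={2,4,5,6,7} D(Z)={4,5,6}: W {2,4,5,6,7}->{2,4,5}
Constraint 2 (Y != U) on D(Y)={2,3,4,5,6,7} D(U)={3,5,6,7}: no change
So after constraint 2: D(U) = {3,5,6,7}

Answer: {3,5,6,7}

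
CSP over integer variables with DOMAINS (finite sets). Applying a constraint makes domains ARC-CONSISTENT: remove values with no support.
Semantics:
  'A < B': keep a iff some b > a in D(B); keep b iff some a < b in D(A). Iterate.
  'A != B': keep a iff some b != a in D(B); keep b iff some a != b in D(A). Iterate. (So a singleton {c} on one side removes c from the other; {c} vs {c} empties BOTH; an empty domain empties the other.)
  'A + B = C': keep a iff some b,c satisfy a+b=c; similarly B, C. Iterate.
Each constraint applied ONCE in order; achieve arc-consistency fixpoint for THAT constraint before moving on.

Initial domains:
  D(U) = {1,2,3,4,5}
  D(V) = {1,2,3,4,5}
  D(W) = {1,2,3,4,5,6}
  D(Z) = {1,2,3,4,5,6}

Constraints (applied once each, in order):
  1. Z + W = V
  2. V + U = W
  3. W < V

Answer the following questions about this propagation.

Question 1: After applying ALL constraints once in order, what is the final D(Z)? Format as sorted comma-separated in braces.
Constraint 1 (Z + W = V) on D(Z)={1,2,3,4,5,6} D(W)={1,2,3,4,5,6} D(V)={1,2,3,4,5}: Z {1,2,3,4,5,6}->{1,2,3,4}; W {1,2,3,4,5,6}->{1,2,3,4}; V {1,2,3,4,5}->{2,3,4,5}
Constraint 2 (V + U = W) on D(V)={2,3,4,5} D(U)={1,2,3,4,5} D(W)={1,2,3,4}: V {2,3,4,5}->{2,3}; U {1,2,3,4,5}->{1,2}; W {1,2,3,4}->{3,4}
Constraint 3 (W < V) on D(W)={3,4} D(V)={2,3}: W {3,4}->{}; V {2,3}->{}
So after all 3 constraints: D(Z) = {1,2,3,4}

Answer: {1,2,3,4}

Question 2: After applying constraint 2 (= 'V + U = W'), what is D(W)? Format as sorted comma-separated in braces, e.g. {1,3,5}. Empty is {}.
Answer: {3,4}

Derivation:
Constraint 1 (Z + W = V) on D(Z)={1,2,3,4,5,6} D(W)={1,2,3,4,5,6} D(V)={1,2,3,4,5}: Z {1,2,3,4,5,6}->{1,2,3,4}; W {1,2,3,4,5,6}->{1,2,3,4}; V {1,2,3,4,5}->{2,3,4,5}
Constraint 2 (V + U = W) on D(V)={2,3,4,5} D(U)={1,2,3,4,5} D(W)={1,2,3,4}: V {2,3,4,5}->{2,3}; U {1,2,3,4,5}->{1,2}; W {1,2,3,4}->{3,4}
So after constraint 2: D(W) = {3,4}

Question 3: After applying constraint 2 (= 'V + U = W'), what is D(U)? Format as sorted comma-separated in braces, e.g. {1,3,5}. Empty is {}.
Constraint 1 (Z + W = V) on D(Z)={1,2,3,4,5,6} D(W)={1,2,3,4,5,6} D(V)={1,2,3,4,5}: Z {1,2,3,4,5,6}->{1,2,3,4}; W {1,2,3,4,5,6}->{1,2,3,4}; V {1,2,3,4,5}->{2,3,4,5}
Constraint 2 (V + U = W) on D(V)={2,3,4,5} D(U)={1,2,3,4,5} D(W)={1,2,3,4}: V {2,3,4,5}->{2,3}; U {1,2,3,4,5}->{1,2}; W {1,2,3,4}->{3,4}
So after constraint 2: D(U) = {1,2}

Answer: {1,2}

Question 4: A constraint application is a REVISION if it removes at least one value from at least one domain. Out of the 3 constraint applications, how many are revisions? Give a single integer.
Answer: 3

Derivation:
Constraint 1 (Z + W = V) on D(Z)={1,2,3,4,5,6} D(W)={1,2,3,4,5,6} D(V)={1,2,3,4,5}: Z {1,2,3,4,5,6}->{1,2,3,4}; W {1,2,3,4,5,6}->{1,2,3,4}; V {1,2,3,4,5}->{2,3,4,5} => REVISION
Constraint 2 (V + U = W) on D(V)={2,3,4,5} D(U)={1,2,3,4,5} D(W)={1,2,3,4}: V {2,3,4,5}->{2,3}; U {1,2,3,4,5}->{1,2}; W {1,2,3,4}->{3,4} => REVISION
Constraint 3 (W < V) on D(W)={3,4} D(V)={2,3}: W {3,4}->{}; V {2,3}->{} => REVISION
Total revisions = 3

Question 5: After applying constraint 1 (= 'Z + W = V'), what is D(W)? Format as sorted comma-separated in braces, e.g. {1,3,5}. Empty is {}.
Constraint 1 (Z + W = V) on D(Z)={1,2,3,4,5,6} D(W)={1,2,3,4,5,6} D(V)={1,2,3,4,5}: Z {1,2,3,4,5,6}->{1,2,3,4}; W {1,2,3,4,5,6}->{1,2,3,4}; V {1,2,3,4,5}->{2,3,4,5}
So after constraint 1: D(W) = {1,2,3,4}

Answer: {1,2,3,4}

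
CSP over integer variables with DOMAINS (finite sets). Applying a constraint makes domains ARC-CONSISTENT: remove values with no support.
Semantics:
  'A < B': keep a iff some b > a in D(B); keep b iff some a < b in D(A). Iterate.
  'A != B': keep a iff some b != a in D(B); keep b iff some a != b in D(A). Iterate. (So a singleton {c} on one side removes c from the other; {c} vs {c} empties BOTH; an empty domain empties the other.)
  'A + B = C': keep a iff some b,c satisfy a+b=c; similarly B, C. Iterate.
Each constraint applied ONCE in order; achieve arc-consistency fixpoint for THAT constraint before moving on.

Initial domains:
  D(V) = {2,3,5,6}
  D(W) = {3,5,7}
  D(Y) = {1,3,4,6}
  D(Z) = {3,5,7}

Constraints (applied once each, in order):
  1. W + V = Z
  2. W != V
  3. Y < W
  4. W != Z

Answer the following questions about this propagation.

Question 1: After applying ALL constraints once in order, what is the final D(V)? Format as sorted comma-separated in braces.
Answer: {2}

Derivation:
Constraint 1 (W + V = Z) on D(W)={3,5,7} D(V)={2,3,5,6} D(Z)={3,5,7}: W {3,5,7}->{3,5}; V {2,3,5,6}->{2}; Z {3,5,7}->{5,7}
Constraint 2 (W != V) on D(W)={3,5} D(V)={2}: no change
Constraint 3 (Y < W) on D(Y)={1,3,4,6} D(W)={3,5}: Y {1,3,4,6}->{1,3,4}
Constraint 4 (W != Z) on D(W)={3,5} D(Z)={5,7}: no change
So after all 4 constraints: D(V) = {2}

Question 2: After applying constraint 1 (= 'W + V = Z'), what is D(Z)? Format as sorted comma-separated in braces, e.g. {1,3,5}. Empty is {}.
Constraint 1 (W + V = Z) on D(W)={3,5,7} D(V)={2,3,5,6} D(Z)={3,5,7}: W {3,5,7}->{3,5}; V {2,3,5,6}->{2}; Z {3,5,7}->{5,7}
So after constraint 1: D(Z) = {5,7}

Answer: {5,7}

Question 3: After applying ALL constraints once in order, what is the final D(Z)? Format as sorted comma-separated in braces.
Constraint 1 (W + V = Z) on D(W)={3,5,7} D(V)={2,3,5,6} D(Z)={3,5,7}: W {3,5,7}->{3,5}; V {2,3,5,6}->{2}; Z {3,5,7}->{5,7}
Constraint 2 (W != V) on D(W)={3,5} D(V)={2}: no change
Constraint 3 (Y < W) on D(Y)={1,3,4,6} D(W)={3,5}: Y {1,3,4,6}->{1,3,4}
Constraint 4 (W != Z) on D(W)={3,5} D(Z)={5,7}: no change
So after all 4 constraints: D(Z) = {5,7}

Answer: {5,7}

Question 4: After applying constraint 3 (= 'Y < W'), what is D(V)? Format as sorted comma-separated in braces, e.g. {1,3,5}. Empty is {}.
Constraint 1 (W + V = Z) on D(W)={3,5,7} D(V)={2,3,5,6} D(Z)={3,5,7}: W {3,5,7}->{3,5}; V {2,3,5,6}->{2}; Z {3,5,7}->{5,7}
Constraint 2 (W != V) on D(W)={3,5} D(V)={2}: no change
Constraint 3 (Y < W) on D(Y)={1,3,4,6} D(W)={3,5}: Y {1,3,4,6}->{1,3,4}
So after constraint 3: D(V) = {2}

Answer: {2}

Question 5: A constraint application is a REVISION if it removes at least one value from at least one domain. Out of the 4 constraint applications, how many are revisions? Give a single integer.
Answer: 2

Derivation:
Constraint 1 (W + V = Z) on D(W)={3,5,7} D(V)={2,3,5,6} D(Z)={3,5,7}: W {3,5,7}->{3,5}; V {2,3,5,6}->{2}; Z {3,5,7}->{5,7} => REVISION
Constraint 2 (W != V) on D(W)={3,5} D(V)={2}: no change => not a revision
Constraint 3 (Y < W) on D(Y)={1,3,4,6} D(W)={3,5}: Y {1,3,4,6}->{1,3,4} => REVISION
Constraint 4 (W != Z) on D(W)={3,5} D(Z)={5,7}: no change => not a revision
Total revisions = 2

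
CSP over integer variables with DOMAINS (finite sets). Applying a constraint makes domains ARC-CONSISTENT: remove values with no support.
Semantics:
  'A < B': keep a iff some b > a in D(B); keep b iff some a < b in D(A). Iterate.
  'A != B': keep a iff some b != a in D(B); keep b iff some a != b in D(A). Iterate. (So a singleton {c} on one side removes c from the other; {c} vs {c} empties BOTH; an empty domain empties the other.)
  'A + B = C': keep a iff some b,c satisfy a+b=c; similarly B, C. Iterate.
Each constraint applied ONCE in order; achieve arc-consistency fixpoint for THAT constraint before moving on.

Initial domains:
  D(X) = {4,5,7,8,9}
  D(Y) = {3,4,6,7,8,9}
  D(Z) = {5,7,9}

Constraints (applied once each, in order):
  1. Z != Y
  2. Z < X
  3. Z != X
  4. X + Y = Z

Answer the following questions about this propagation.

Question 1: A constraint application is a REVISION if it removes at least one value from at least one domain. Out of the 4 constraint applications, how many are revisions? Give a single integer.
Constraint 1 (Z != Y) on D(Z)={5,7,9} D(Y)={3,4,6,7,8,9}: no change => not a revision
Constraint 2 (Z < X) on D(Z)={5,7,9} D(X)={4,5,7,8,9}: Z {5,7,9}->{5,7}; X {4,5,7,8,9}->{7,8,9} => REVISION
Constraint 3 (Z != X) on D(Z)={5,7} D(X)={7,8,9}: no change => not a revision
Constraint 4 (X + Y = Z) on D(X)={7,8,9} D(Y)={3,4,6,7,8,9} D(Z)={5,7}: X {7,8,9}->{}; Y {3,4,6,7,8,9}->{}; Z {5,7}->{} => REVISION
Total revisions = 2

Answer: 2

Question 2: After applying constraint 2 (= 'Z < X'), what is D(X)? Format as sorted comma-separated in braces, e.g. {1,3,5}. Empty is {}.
Constraint 1 (Z != Y) on D(Z)={5,7,9} D(Y)={3,4,6,7,8,9}: no change
Constraint 2 (Z < X) on D(Z)={5,7,9} D(X)={4,5,7,8,9}: Z {5,7,9}->{5,7}; X {4,5,7,8,9}->{7,8,9}
So after constraint 2: D(X) = {7,8,9}

Answer: {7,8,9}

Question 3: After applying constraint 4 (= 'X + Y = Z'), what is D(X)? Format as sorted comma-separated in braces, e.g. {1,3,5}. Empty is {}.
Answer: {}

Derivation:
Constraint 1 (Z != Y) on D(Z)={5,7,9} D(Y)={3,4,6,7,8,9}: no change
Constraint 2 (Z < X) on D(Z)={5,7,9} D(X)={4,5,7,8,9}: Z {5,7,9}->{5,7}; X {4,5,7,8,9}->{7,8,9}
Constraint 3 (Z != X) on D(Z)={5,7} D(X)={7,8,9}: no change
Constraint 4 (X + Y = Z) on D(X)={7,8,9} D(Y)={3,4,6,7,8,9} D(Z)={5,7}: X {7,8,9}->{}; Y {3,4,6,7,8,9}->{}; Z {5,7}->{}
So after constraint 4: D(X) = {}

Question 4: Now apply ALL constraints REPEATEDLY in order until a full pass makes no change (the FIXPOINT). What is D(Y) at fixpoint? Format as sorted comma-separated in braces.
pass 0 (initial): D(Y)={3,4,6,7,8,9}
pass 1: X {4,5,7,8,9}->{}; Y {3,4,6,7,8,9}->{}; Z {5,7,9}->{}
pass 2: no change
Fixpoint after 2 passes: D(Y) = {}

Answer: {}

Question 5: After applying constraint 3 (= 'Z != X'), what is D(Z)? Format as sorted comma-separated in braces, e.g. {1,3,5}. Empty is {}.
Answer: {5,7}

Derivation:
Constraint 1 (Z != Y) on D(Z)={5,7,9} D(Y)={3,4,6,7,8,9}: no change
Constraint 2 (Z < X) on D(Z)={5,7,9} D(X)={4,5,7,8,9}: Z {5,7,9}->{5,7}; X {4,5,7,8,9}->{7,8,9}
Constraint 3 (Z != X) on D(Z)={5,7} D(X)={7,8,9}: no change
So after constraint 3: D(Z) = {5,7}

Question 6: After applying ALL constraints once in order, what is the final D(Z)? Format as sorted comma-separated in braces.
Answer: {}

Derivation:
Constraint 1 (Z != Y) on D(Z)={5,7,9} D(Y)={3,4,6,7,8,9}: no change
Constraint 2 (Z < X) on D(Z)={5,7,9} D(X)={4,5,7,8,9}: Z {5,7,9}->{5,7}; X {4,5,7,8,9}->{7,8,9}
Constraint 3 (Z != X) on D(Z)={5,7} D(X)={7,8,9}: no change
Constraint 4 (X + Y = Z) on D(X)={7,8,9} D(Y)={3,4,6,7,8,9} D(Z)={5,7}: X {7,8,9}->{}; Y {3,4,6,7,8,9}->{}; Z {5,7}->{}
So after all 4 constraints: D(Z) = {}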